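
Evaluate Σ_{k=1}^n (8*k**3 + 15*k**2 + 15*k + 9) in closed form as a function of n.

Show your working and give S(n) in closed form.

S(n) = n*(2*n**3 + 9*n**2 + 17*n + 19)

Ratio r(k) = (8*k**3 + 39*k**2 + 69*k + 47)/(8*k**3 + 15*k**2 + 15*k + 9).
Factor: A=1; B=1; C=k**3 + 15*k**2/8 + 15*k/8 + 9/8.
f must satisfy (1)·f(k+1) − (1)·f(k) = k**3 + 15*k**2/8 + 15*k/8 + 9/8.
deg f ≤ 4 (via 0,0,3).
A polynomial solution: f(k) = k*(2*k**3 + k**2 + 2*k + 4)/8.
Certificate R = B(k−1)f/C = k*(2*k**3 + k**2 + 2*k + 4)/(8*k**3 + 15*k**2 + 15*k + 9) gives s_k = k*(2*k**3 + k**2 + 2*k + 4).
Δs = 8*k**3 + 15*k**2 + 15*k + 9, as required.
Σ_(k=1)^n t_k = s_(n+1) − s_(1) = (2*n**4 + 9*n**3 + 17*n**2 + 19*n + 9) − (9), i.e. n*(2*n**3 + 9*n**2 + 17*n + 19).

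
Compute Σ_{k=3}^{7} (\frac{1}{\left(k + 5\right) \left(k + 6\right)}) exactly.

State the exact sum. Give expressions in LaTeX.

Compute t_(k+1)/t_k: get (k + 5)/(k + 7).
Normal form (A,B,C) = (k + 5, k + 7, 1).
Set up (k + 5)·f(k+1) − (k + 6)·f(k) − (1) = 0.
From deg A=1, deg B=1, deg C=0: d=1.
A polynomial solution: f(k) = k/5.
R(k) = B(k−1)·f(k)/C(k) = k*(k + 6)/5; s_k = R·t_k = k/(5*(k + 5)).
s_(k+1) − s_k = 1/(k**2 + 11*k + 30) = t_k.
Sum = s_(8) − s_(3); s_(8) = 8/65, s_(3) = 3/40 ⇒ 5/104.

Σ = 5/104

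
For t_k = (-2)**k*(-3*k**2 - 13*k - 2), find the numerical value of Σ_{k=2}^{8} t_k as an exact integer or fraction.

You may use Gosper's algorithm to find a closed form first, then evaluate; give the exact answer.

Σ = -54304

Step 1: r(k) = 2*(-3*k**2 - 19*k - 18)/(3*k**2 + 13*k + 2).
Factor: A=-2; B=1; C=k**2 + 13*k/3 + 2/3.
Set up (-2)·f(k+1) − (1)·f(k) − (k**2 + 13*k/3 + 2/3) = 0.
deg f ≤ 2 (via 0,0,2).
A polynomial solution: f(k) = -(k**2 + 3*k - 2)/3.
R(k) = B(k−1)·f(k)/C(k) = -(k**2 + 3*k - 2)/(3*k**2 + 13*k + 2); s_k = R·t_k = (-2)**k*(k**2 + 3*k - 2).
Verify: (-2)**k*(-3*k**2 - 13*k - 2) matches t_k.
Telescoping: Σ = s_(9) − s_(2) = -54272 − (32) = -54304.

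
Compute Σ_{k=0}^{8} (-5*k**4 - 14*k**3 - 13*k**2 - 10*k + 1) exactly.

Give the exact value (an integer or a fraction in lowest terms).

Compute t_(k+1)/t_k: get (5*k**4 + 34*k**3 + 85*k**2 + 98*k + 41)/(5*k**4 + 14*k**3 + 13*k**2 + 10*k - 1).
Factor: A=1; B=1; C=k**4 + 14*k**3/5 + 13*k**2/5 + 2*k - 1/5.
Solve (1)·f(k+1) − (1)·f(k) = k**4 + 14*k**3/5 + 13*k**2/5 + 2*k - 1/5.
From deg A=0, deg B=0, deg C=4: d=5.
Match coefficients ⇒ f(k) = k*(k**4 + k**3 - k**2 + 2*k - 4)/5.
So s_k = (B(k−1)f/C)·t_k = (k*(k**4 + k**3 - k**2 + 2*k - 4)/(5*k**4 + 14*k**3 + 13*k**2 + 10*k - 1))·t_k = k*(-k**4 - k**3 + k**2 - 2*k + 4).
Verify: -5*k**4 - 14*k**3 - 13*k**2 - 10*k + 1 matches t_k.
Telescoping: Σ = s_(9) − s_(0) = -65007 − (0) = -65007.

Σ = -65007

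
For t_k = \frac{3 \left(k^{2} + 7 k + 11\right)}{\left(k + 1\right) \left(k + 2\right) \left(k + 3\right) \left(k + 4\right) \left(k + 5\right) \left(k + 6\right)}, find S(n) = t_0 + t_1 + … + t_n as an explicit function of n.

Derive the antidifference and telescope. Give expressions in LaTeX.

r(k) = (k + 1)*(7*k + (k + 1)**2 + 18)/((k + 7)*(k**2 + 7*k + 11)) after simplifying.
Gosper form: A/B · C(k+1)/C(k) with A=k + 1, B=k + 7, C=k**2 + 7*k + 11.
Solve (k + 1)·f(k+1) − (k + 6)·f(k) = k**2 + 7*k + 11.
Bound: deg f ≤ 5.
Match coefficients ⇒ f(k) = k*(k + 2)*(k + 4)*(k**2 + 9*k + 23)/45.
Get s_k = R·t_k = k*(k**2 + 9*k + 23)/(15*(k**3 + 9*k**2 + 23*k + 15)) with R(k) = B(k−1)f(k)/C(k) = k*(k + 2)*(k + 4)*(k + 6)*(k**2 + 9*k + 23)/(45*(k**2 + 7*k + 11)).
Verify: 3*(k**2 + 7*k + 11)/(k**6 + 21*k**5 + 175*k**4 + 735*k**3 + 1624*k**2 + 1764*k + 720) matches t_k.
Σ_(k=0)^n t_k = s_(n+1) − s_(0) = ((n**3 + 12*n**2 + 44*n + 33)/(15*(n**3 + 12*n**2 + 44*n + 48))) − (0), i.e. (n**3 + 12*n**2 + 44*n + 33)/(15*(n**3 + 12*n**2 + 44*n + 48)).

S(n) = \frac{n^{3} + 12 n^{2} + 44 n + 33}{15 \left(n^{3} + 12 n^{2} + 44 n + 48\right)}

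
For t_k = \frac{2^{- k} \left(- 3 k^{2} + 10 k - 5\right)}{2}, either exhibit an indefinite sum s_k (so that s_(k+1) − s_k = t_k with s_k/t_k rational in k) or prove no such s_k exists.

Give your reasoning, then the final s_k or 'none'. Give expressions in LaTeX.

Step 1: r(k) = (3*k**2 - 4*k - 2)/(2*(3*k**2 - 10*k + 5)).
Normal form (A,B,C) = (1/2, 1, k**2 - 10*k/3 + 5/3).
Solve (1/2)·f(k+1) − (1)·f(k) = k**2 - 10*k/3 + 5/3.
Degrees (0,0,2) ⇒ d ≤ 2.
Coefficient equations give f(k) = -2*(3*k**2 - 4*k + 4)/3.
Certificate R = B(k−1)f/C = -2*(3*k**2 - 4*k + 4)/(3*k**2 - 10*k + 5) gives s_k = (3*k**2 - 4*k + 4)/2**k.
Δs = (-3*k**2 + 10*k - 5)/(2*2**k), as required.

s_k = 2^{- k} \left(3 k^{2} - 4 k + 4\right)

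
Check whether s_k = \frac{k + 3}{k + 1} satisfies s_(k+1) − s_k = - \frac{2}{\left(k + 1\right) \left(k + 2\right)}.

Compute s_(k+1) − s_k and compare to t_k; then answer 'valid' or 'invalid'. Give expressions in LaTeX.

s_(k+1) = (k + 4)/(k + 2)
s_(k+1) − s_k = -2/(k**2 + 3*k + 2)
(s_(k+1) − s_k) − t_k = 0

Valid — Δs_k = t_k.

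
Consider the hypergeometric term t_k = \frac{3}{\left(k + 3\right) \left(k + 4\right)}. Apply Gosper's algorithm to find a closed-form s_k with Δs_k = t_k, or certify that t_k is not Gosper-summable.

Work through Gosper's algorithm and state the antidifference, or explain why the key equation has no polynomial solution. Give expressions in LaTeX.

s_k = \frac{k}{k + 3}

The ratio is (k + 3)/(k + 5).
Gosper form: A/B · C(k+1)/C(k) with A=k + 3, B=k + 5, C=1.
f must satisfy (k + 3)·f(k+1) − (k + 4)·f(k) = 1.
d = 1 from the (1,1,0) case.
Coefficient equations give f(k) = k/3.
Get s_k = R·t_k = k/(k + 3) with R(k) = B(k−1)f(k)/C(k) = k*(k + 4)/3.
Verify: 3/(k**2 + 7*k + 12) matches t_k.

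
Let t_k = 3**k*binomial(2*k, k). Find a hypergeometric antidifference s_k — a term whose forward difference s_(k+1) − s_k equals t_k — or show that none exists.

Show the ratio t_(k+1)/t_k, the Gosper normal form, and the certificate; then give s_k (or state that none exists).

no hypergeometric antidifference exists

Step 1: r(k) = 6*(2*k + 1)/(k + 1).
Factor: A=12*k + 6; B=k + 1; C=1.
Set up (12*k + 6)·f(k+1) − (k)·f(k) − (1) = 0.
Bound: deg f ≤ -1.
deg f ≤ -1 is impossible — no certificate.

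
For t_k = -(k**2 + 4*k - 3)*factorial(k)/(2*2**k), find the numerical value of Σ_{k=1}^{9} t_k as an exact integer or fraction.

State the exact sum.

r(k) = (k + 1)*(4*k + (k + 1)**2 + 1)/(2*(k**2 + 4*k - 3)) after simplifying.
So A=k/2 + 1/2 and B=1, with C=k**2 + 4*k - 3.
Need (k/2 + 1/2)·f(k+1) − (1)·f(k) = k**2 + 4*k - 3.
d = 1 from the (1,0,2) case.
Solve for f: f(k) = 2*(k + 4) (degree 1 ≤ 1).
R(k) = B(k−1)·f(k)/C(k) = 2*(k + 4)/(k**2 + 4*k - 3); s_k = R·t_k = -(k + 4)*factorial(k)/2**k.
Δs = -(k**2 + 4*k - 3)*factorial(k)/(2*2**k), as required.
Telescoping: Σ = s_(10) − s_(1) = -99225/2 − (-5/2) = -49610.

Σ = -49610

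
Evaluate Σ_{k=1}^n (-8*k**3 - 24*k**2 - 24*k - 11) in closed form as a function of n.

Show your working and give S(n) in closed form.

r(k) = (8*k**3 + 48*k**2 + 96*k + 67)/(8*k**3 + 24*k**2 + 24*k + 11) after simplifying.
Take A(k)=1, B(k)=1, C(k)=k**3 + 3*k**2 + 3*k + 11/8.
f must satisfy (1)·f(k+1) − (1)·f(k) = k**3 + 3*k**2 + 3*k + 11/8.
Bound: deg f ≤ 4.
Solving with deg f ≤ 4: f(k) = k*(2*k**3 + 4*k**2 + 2*k + 3)/8.
Then R = B(k−1)f/C = k*(2*k**3 + 4*k**2 + 2*k + 3)/(8*k**3 + 24*k**2 + 24*k + 11), so s_k = R(k)·t_k = k*(-2*k**3 - 4*k**2 - 2*k - 3).
Verify: -8*k**3 - 24*k**2 - 24*k - 11 matches t_k.
Σ_(k=1)^n t_k = s_(n+1) − s_(1) = (-2*n**4 - 12*n**3 - 26*n**2 - 27*n - 11) − (-11), i.e. n*(-2*n**3 - 12*n**2 - 26*n - 27).

S(n) = n*(-2*n**3 - 12*n**2 - 26*n - 27)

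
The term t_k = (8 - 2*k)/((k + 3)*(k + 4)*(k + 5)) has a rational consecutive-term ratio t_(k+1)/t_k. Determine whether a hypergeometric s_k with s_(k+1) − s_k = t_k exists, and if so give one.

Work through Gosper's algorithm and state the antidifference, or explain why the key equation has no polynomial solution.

Ratio r(k) = (k - 3)*(k + 3)/((k - 4)*(k + 6)).
Gosper form: A/B · C(k+1)/C(k) with A=k + 3, B=k + 6, C=k - 4.
Solve (k + 3)·f(k+1) − (k + 5)·f(k) = k - 4.
Degrees (1,1,1) ⇒ d ≤ 2.
Match coefficients ⇒ f(k) = -k*(k + 31)/24.
R(k) = B(k−1)·f(k)/C(k) = -k*(k + 5)*(k + 31)/(24*(k - 4)); s_k = R·t_k = k*(k + 31)/(12*(k + 3)*(k + 4)).
s_(k+1) − s_k = 2*(4 - k)/(k**3 + 12*k**2 + 47*k + 60) = t_k.

s_k = k*(k + 31)/(12*(k + 3)*(k + 4))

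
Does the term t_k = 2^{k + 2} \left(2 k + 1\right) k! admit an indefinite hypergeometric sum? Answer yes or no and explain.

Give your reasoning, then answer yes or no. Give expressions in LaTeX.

Yes. s_k = 2^{k + 2} k!.

The ratio is 2*(k + 1)*(2*k + 3)/(2*k + 1).
Normal form (A,B,C) = (2*k + 2, 1, k + 1/2).
Need (2*k + 2)·f(k+1) − (1)·f(k) = k + 1/2.
deg f ≤ 0 (via 1,0,1).
Match coefficients ⇒ f(k) = 1/2.
Certificate R = B(k−1)f/C = 1/(2*k + 1) gives s_k = 2**(k + 2)*factorial(k).
Δs = 2**(k + 2)*(2*k + 1)*factorial(k), as required.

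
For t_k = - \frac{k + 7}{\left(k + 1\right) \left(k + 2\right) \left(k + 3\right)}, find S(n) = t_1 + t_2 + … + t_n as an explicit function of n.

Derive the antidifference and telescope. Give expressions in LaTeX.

S(n) = \frac{n \left(- 5 n - 19\right)}{6 \left(n^{2} + 5 n + 6\right)}

Ratio r(k) = (k + 1)*(k + 8)/((k + 4)*(k + 7)).
Normal form (A,B,C) = (k + 1, k + 4, k + 7).
f must satisfy (k + 1)·f(k+1) − (k + 3)·f(k) = k + 7.
From deg A=1, deg B=1, deg C=1: d=2.
Coefficient equations give f(k) = k*(2*k + 5).
R(k) = B(k−1)·f(k)/C(k) = k*(k + 3)*(2*k + 5)/(k + 7); s_k = R·t_k = k*(-2*k - 5)/((k + 1)*(k + 2)).
s_(k+1) − s_k = (-k - 7)/(k**3 + 6*k**2 + 11*k + 6) = t_k.
Σ_(k=1)^n t_k = s_(n+1) − s_(1) = ((-2*n**2 - 9*n - 7)/(n**2 + 5*n + 6)) − (-7/6), i.e. n*(-5*n - 19)/(6*(n**2 + 5*n + 6)).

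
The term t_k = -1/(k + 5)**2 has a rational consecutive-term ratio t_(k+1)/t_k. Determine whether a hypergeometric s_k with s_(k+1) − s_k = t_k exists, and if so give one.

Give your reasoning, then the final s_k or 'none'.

none — t_k is not Gosper-summable

r(k) = (k + 5)**2/(k + 6)**2 after simplifying.
A = k**2 + 10*k + 25, B = k**2 + 12*k + 36, C = 1.
Key eq: (k**2 + 10*k + 25)·f(k+1) = (k**2 + 10*k + 25)·f(k) + (1).
d = 0 from the (2,2,0) case.
Put f(k) = c0: A·f(k+1) − B(k−1)·f(k) − C = -1; need -1 = 0 — inconsistent ⇒ no f, not summable.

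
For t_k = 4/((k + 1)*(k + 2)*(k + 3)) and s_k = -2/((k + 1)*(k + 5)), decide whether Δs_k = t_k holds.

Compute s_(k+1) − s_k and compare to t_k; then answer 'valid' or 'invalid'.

s_(k+1) = -2/((k + 2)*(k + 6))
s_(k+1) − s_k = 2*(2*k + 7)/(k**4 + 14*k**3 + 65*k**2 + 112*k + 60)
(s_(k+1) − s_k) − t_k = 6*(-3*k - 13)/(k**5 + 17*k**4 + 107*k**3 + 307*k**2 + 396*k + 180)

Invalid: residual 6*(-3*k - 13)/(k**5 + 17*k**4 + 107*k**3 + 307*k**2 + 396*k + 180) ≠ 0.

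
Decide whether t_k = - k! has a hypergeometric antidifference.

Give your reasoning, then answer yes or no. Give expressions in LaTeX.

No — key equation has no polynomial f.

Compute t_(k+1)/t_k: get k + 1.
Factor: A=k + 1; B=1; C=1.
Need (k + 1)·f(k+1) − (1)·f(k) = 1.
Degrees (1,0,0) ⇒ d ≤ -1.
deg f ≤ -1 is impossible — no certificate.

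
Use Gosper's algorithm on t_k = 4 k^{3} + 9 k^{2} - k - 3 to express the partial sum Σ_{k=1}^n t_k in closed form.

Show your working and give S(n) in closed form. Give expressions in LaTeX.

S(n) = n \left(n^{3} + 5 n^{2} + 5 n - 2\right)

t_(k+1)/t_k = (4*k**3 + 21*k**2 + 29*k + 9)/(4*k**3 + 9*k**2 - k - 3).
Take A(k)=1, B(k)=1, C(k)=k**3 + 9*k**2/4 - k/4 - 3/4.
Solve (1)·f(k+1) − (1)·f(k) = k**3 + 9*k**2/4 - k/4 - 3/4.
From deg A=0, deg B=0, deg C=3: d=4.
A polynomial solution: f(k) = k*(k**3 + k**2 - 4*k - 1)/4.
Then R = B(k−1)f/C = k*(k**3 + k**2 - 4*k - 1)/(4*k**3 + 9*k**2 - k - 3), so s_k = R(k)·t_k = k*(k**3 + k**2 - 4*k - 1).
Verify: 4*k**3 + 9*k**2 - k - 3 matches t_k.
Σ_(k=1)^n t_k = s_(n+1) − s_(1) = (n**4 + 5*n**3 + 5*n**2 - 2*n - 3) − (-3), i.e. n*(n**3 + 5*n**2 + 5*n - 2).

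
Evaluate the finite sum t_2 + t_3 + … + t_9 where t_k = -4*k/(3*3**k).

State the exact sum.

r(k) = (k + 1)/(3*k) after simplifying.
Factor: A=1/3; B=1; C=k.
Solve (1/3)·f(k+1) − (1)·f(k) = k.
Degrees (0,0,1) ⇒ d ≤ 1.
A polynomial solution: f(k) = -3*(2*k + 1)/4.
R(k) = B(k−1)·f(k)/C(k) = -3*(2*k + 1)/(4*k); s_k = R·t_k = (2*k + 1)/3**k.
Δs = -4*k/(3*3**k), as required.
Telescoping: Σ = s_(10) − s_(2) = 7/19683 − (5/9) = -10928/19683.

Σ = -10928/19683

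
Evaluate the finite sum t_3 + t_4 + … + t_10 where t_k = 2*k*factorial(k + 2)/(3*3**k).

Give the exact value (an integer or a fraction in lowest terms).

r(k) = (k + 1)*(k + 3)/(3*k) after simplifying.
A = k/3 + 1, B = 1, C = k.
Set up (k/3 + 1)·f(k+1) − (1)·f(k) − (k) = 0.
From deg A=1, deg B=0, deg C=1: d=0.
Solve for f: f(k) = 3 (degree 0 ≤ 0).
Get s_k = R·t_k = 2*factorial(k + 2)/3**k with R(k) = B(k−1)f(k)/C(k) = 3/k.
Check: Δs_k = 2*k*factorial(k + 2)/(3*3**k). ✓
Telescoping: Σ = s_(11) − s_(3) = 51251200/729 − (80/9) = 51244720/729.

Σ = 51244720/729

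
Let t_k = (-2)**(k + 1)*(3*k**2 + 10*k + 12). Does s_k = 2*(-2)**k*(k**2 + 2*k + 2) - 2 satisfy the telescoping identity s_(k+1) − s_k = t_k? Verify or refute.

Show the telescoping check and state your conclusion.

s_(k+1) = 2*(-2)**(k + 1)*(2*k + (k + 1)**2 + 4) - 2
s_(k+1) − s_k = (-2)**(k + 1)*(3*k**2 + 10*k + 12)
(s_(k+1) − s_k) − t_k = 0

valid; difference matches t_k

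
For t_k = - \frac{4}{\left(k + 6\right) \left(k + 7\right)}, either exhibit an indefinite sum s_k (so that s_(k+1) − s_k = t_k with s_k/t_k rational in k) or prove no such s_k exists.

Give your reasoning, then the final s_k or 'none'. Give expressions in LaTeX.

Compute t_(k+1)/t_k: get (k + 6)/(k + 8).
Normal form (A,B,C) = (k + 6, k + 8, 1).
Need (k + 6)·f(k+1) − (k + 7)·f(k) = 1.
Bound: deg f ≤ 1.
Coefficient equations give f(k) = k/6.
R(k) = B(k−1)·f(k)/C(k) = k*(k + 7)/6; s_k = R·t_k = -2*k/(3*k + 18).
Δs = -4/(k**2 + 13*k + 42), as required.

s_k = - \frac{2 k}{3 k + 18}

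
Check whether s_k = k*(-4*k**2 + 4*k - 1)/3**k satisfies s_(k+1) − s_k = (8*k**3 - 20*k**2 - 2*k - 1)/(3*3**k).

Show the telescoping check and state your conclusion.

s_(k+1) = (k + 1)*(4*k - 4*(k + 1)**2 + 3)/(3*3**k)
s_(k+1) − s_k = (8*k**3 - 20*k**2 - 2*k - 1)/(3*3**k)
(s_(k+1) − s_k) − t_k = 0

Valid — Δs_k = t_k.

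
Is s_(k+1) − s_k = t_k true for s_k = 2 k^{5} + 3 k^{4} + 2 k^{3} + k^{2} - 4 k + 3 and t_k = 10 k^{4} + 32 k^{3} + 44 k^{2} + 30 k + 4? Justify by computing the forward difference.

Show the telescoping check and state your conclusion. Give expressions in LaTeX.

valid; difference matches t_k

s_(k+1) = 2*k**5 + 13*k**4 + 34*k**3 + 45*k**2 + 26*k + 7
s_(k+1) − s_k = 10*k**4 + 32*k**3 + 44*k**2 + 30*k + 4
(s_(k+1) − s_k) − t_k = 0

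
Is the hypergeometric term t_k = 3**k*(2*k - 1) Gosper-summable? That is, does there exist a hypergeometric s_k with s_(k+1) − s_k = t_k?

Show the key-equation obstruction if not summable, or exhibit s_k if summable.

t_(k+1)/t_k = 3*(2*k + 1)/(2*k - 1).
So A=3 and B=1, with C=k - 1/2.
f must satisfy (3)·f(k+1) − (1)·f(k) = k - 1/2.
From deg A=0, deg B=0, deg C=1: d=1.
A polynomial solution: f(k) = (k - 2)/2.
Get s_k = R·t_k = 3**k*(k - 2) with R(k) = B(k−1)f(k)/C(k) = (k - 2)/(2*k - 1).
Δs = 3**k*(2*k - 1), as required.

Yes. s_k = 3**k*(k - 2).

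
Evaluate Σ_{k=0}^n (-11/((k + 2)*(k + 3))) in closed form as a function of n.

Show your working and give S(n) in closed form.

S(n) = 11*(-n - 1)/(2*(n + 3))

Compute t_(k+1)/t_k: get (k + 2)/(k + 4).
So A=k + 2 and B=k + 4, with C=1.
Key eq: (k + 2)·f(k+1) = (k + 3)·f(k) + (1).
d = 1 from the (1,1,0) case.
A polynomial solution: f(k) = k/2.
So s_k = (B(k−1)f/C)·t_k = (k*(k + 3)/2)·t_k = -11*k/(2*k + 4).
Δs = -11/(k**2 + 5*k + 6), as required.
Telescope: S(n) = s_(n+1) − s_(0) = 11*(-n - 1)/(2*(n + 3)) − (0) = 11*(-n - 1)/(2*(n + 3)).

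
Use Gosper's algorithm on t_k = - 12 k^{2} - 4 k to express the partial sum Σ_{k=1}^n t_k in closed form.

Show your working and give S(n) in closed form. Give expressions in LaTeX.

S(n) = 4 n \left(- n^{2} - 2 n - 1\right)

Compute t_(k+1)/t_k: get (k + 3*(k + 1)**2 + 1)/(k*(3*k + 1)).
Take A(k)=1, B(k)=1, C(k)=k**2 + k/3.
Need (1)·f(k+1) − (1)·f(k) = k**2 + k/3.
Degrees (0,0,2) ⇒ d ≤ 3.
A polynomial solution: f(k) = k**2*(k - 1)/3.
Certificate R = B(k−1)f/C = k*(k - 1)/(3*k + 1) gives s_k = 4*k**2*(1 - k).
Check: Δs_k = 4*k*(-3*k - 1). ✓
Σ_(k=1)^n t_k = s_(n+1) − s_(1) = (4*n*(-n**2 - 2*n - 1)) − (0), i.e. 4*n*(-n**2 - 2*n - 1).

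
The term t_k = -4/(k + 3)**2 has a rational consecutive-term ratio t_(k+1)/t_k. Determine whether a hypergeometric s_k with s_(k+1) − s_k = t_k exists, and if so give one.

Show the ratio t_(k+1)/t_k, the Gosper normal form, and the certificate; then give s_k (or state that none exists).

The ratio is (k + 3)**2/(k + 4)**2.
Normal form (A,B,C) = (k**2 + 6*k + 9, k**2 + 8*k + 16, 1).
Key eq: (k**2 + 6*k + 9)·f(k+1) = (k**2 + 6*k + 9)·f(k) + (1).
d = 0 from the (2,2,0) case.
Generic f = c0 gives residual -1; -1 = 0 cannot hold, so t_k is not Gosper-summable.

none (Gosper's algorithm certifies no s_k)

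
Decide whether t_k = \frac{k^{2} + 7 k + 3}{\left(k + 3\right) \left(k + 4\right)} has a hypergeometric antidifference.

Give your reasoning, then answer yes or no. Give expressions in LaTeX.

Yes. s_k = \frac{k^{2}}{k + 3}.

Compute t_(k+1)/t_k: get (k + 3)*(7*k + (k + 1)**2 + 10)/((k + 5)*(k**2 + 7*k + 3)).
Normal form (A,B,C) = (k + 3, k + 5, k**2 + 7*k + 3).
Key eq: (k + 3)·f(k+1) = (k + 4)·f(k) + (k**2 + 7*k + 3).
Bound: deg f ≤ 2.
A polynomial solution: f(k) = k**2.
Get s_k = R·t_k = k**2/(k + 3) with R(k) = B(k−1)f(k)/C(k) = k**2*(k + 4)/(k**2 + 7*k + 3).
Verify: (k**2 + 7*k + 3)/(k**2 + 7*k + 12) matches t_k.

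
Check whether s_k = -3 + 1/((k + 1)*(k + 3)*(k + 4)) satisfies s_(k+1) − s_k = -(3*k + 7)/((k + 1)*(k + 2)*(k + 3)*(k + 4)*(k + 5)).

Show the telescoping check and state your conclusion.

s_(k+1) = -3 + 1/((k + 2)*(k + 4)*(k + 5))
s_(k+1) − s_k = ((k + 1)*(k + 3) - (k + 2)*(k + 5))/((k + 1)*(k + 2)*(k + 3)*(k + 4)*(k + 5))
(s_(k+1) − s_k) − t_k = 0

valid (s_(k+1) − s_k reduces to t_k)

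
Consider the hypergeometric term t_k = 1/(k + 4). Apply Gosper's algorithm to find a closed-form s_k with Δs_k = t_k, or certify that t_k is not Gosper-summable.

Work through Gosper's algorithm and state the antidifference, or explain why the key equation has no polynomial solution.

Compute t_(k+1)/t_k: get (k + 4)/(k + 5).
So A=k + 4 and B=k + 5, with C=1.
Solve (k + 4)·f(k+1) − (k + 4)·f(k) = 1.
d = 0 from the (1,1,0) case.
f = c0 ⇒ A·f(k+1) − B(k−1)·f(k) − C = -1. The system {-1 = 0} is inconsistent; no antidifference.

none (Gosper's algorithm certifies no s_k)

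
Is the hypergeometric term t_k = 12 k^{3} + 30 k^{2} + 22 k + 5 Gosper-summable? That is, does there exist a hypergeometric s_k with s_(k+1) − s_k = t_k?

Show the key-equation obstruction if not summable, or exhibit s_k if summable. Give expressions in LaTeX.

t_(k+1)/t_k = (12*k**3 + 66*k**2 + 118*k + 69)/(12*k**3 + 30*k**2 + 22*k + 5).
So A=1 and B=1, with C=k**3 + 5*k**2/2 + 11*k/6 + 5/12.
Need (1)·f(k+1) − (1)·f(k) = k**3 + 5*k**2/2 + 11*k/6 + 5/12.
deg f ≤ 4 (via 0,0,3).
Coefficient equations give f(k) = k*(3*k**3 + 4*k**2 - k - 1)/12.
Get s_k = R·t_k = k*(3*k**3 + 4*k**2 - k - 1) with R(k) = B(k−1)f(k)/C(k) = k*(3*k**3 + 4*k**2 - k - 1)/((2*k + 1)*(6*k**2 + 12*k + 5)).
Verify: 12*k**3 + 30*k**2 + 22*k + 5 matches t_k.

Yes. s_k = k \left(3 k^{3} + 4 k^{2} - k - 1\right).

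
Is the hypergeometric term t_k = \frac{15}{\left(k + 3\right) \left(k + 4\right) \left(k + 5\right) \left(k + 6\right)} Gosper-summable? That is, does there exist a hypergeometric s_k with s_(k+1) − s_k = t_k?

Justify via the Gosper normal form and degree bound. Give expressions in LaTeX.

Yes. s_k = \frac{k \left(k^{2} + 12 k + 47\right)}{12 \left(k + 3\right) \left(k + 4\right) \left(k + 5\right)}.

r(k) = (k + 3)/(k + 7) after simplifying.
A = k + 3, B = k + 7, C = 1.
f must satisfy (k + 3)·f(k+1) − (k + 6)·f(k) = 1.
From deg A=1, deg B=1, deg C=0: d=3.
A polynomial solution: f(k) = k*(k**2 + 12*k + 47)/180.
R(k) = B(k−1)·f(k)/C(k) = k*(k + 6)*(k**2 + 12*k + 47)/180; s_k = R·t_k = k*(k**2 + 12*k + 47)/(12*(k + 3)*(k + 4)*(k + 5)).
s_(k+1) − s_k = 15/(k**4 + 18*k**3 + 119*k**2 + 342*k + 360) = t_k.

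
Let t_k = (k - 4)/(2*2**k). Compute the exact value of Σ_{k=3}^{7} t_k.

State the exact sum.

Step 1: r(k) = (k - 3)/(2*(k - 4)).
Take A(k)=1/2, B(k)=1, C(k)=k - 4.
Need (1/2)·f(k+1) − (1)·f(k) = k - 4.
Degrees (0,0,1) ⇒ d ≤ 1.
A polynomial solution: f(k) = -2*(k - 3).
Then R = B(k−1)f/C = -2*(k - 3)/(k - 4), so s_k = R(k)·t_k = (3 - k)/2**k.
Δs = (k - 4)/(2*2**k), as required.
Σ_(k=3)^(7) t_k = s_(8) − s_(3) = -5/256 − (0) = -5/256.

Σ = -5/256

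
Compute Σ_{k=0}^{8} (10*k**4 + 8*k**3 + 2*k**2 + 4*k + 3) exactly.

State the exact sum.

Σ = 98667

Step 1: r(k) = (10*k**4 + 48*k**3 + 86*k**2 + 72*k + 27)/(10*k**4 + 8*k**3 + 2*k**2 + 4*k + 3).
Normal form (A,B,C) = (1, 1, k**4 + 4*k**3/5 + k**2/5 + 2*k/5 + 3/10).
Key eq: (1)·f(k+1) = (1)·f(k) + (k**4 + 4*k**3/5 + k**2/5 + 2*k/5 + 3/10).
Bound: deg f ≤ 5.
A polynomial solution: f(k) = k*(2*k + 1)*(k**3 - 2*k**2 + k + 1)/10.
R(k) = B(k−1)·f(k)/C(k) = k*(2*k + 1)*(k**3 - 2*k**2 + k + 1)/(10*k**4 + 8*k**3 + 2*k**2 + 4*k + 3); s_k = R·t_k = k*(2*k**4 - 3*k**3 + 3*k + 1).
Verify: 10*k**4 + 8*k**3 + 2*k**2 + 4*k + 3 matches t_k.
Σ_(k=0)^(8) t_k = s_(9) − s_(0) = 98667 − (0) = 98667.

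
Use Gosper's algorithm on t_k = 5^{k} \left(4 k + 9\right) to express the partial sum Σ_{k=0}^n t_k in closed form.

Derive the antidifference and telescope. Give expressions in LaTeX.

S(n) = 5 \cdot 5^{n} n + 10 \cdot 5^{n} - 1

Step 1: r(k) = 5*(4*k + 13)/(4*k + 9).
A = 5, B = 1, C = k + 9/4.
Need (5)·f(k+1) − (1)·f(k) = k + 9/4.
From deg A=0, deg B=0, deg C=1: d=1.
Solve for f: f(k) = (k + 1)/4 (degree 1 ≤ 1).
R(k) = B(k−1)·f(k)/C(k) = (k + 1)/(4*k + 9); s_k = R·t_k = 5**k*(k + 1).
Check: Δs_k = 5**k*(4*k + 9). ✓
Telescope: S(n) = s_(n+1) − s_(0) = 5**(n + 1)*(n + 2) − (1) = 5*5**n*n + 10*5**n - 1.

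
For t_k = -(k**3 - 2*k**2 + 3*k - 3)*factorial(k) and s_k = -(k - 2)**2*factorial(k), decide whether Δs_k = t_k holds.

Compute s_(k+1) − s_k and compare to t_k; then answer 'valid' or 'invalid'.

s_(k+1) = -(k - 1)**2*factorial(k + 1)
s_(k+1) − s_k = -(k**3 - 2*k**2 + 3*k - 3)*factorial(k)
(s_(k+1) − s_k) − t_k = 0

Valid: the claim telescopes to t_k.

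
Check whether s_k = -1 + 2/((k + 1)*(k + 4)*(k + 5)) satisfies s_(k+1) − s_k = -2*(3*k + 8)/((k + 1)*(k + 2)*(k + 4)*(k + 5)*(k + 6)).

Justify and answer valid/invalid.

s_(k+1) = -1 + 2/((k + 2)*(k + 5)*(k + 6))
s_(k+1) − s_k = 2*(-3*k - 8)/(k**5 + 18*k**4 + 121*k**3 + 372*k**2 + 508*k + 240)
(s_(k+1) − s_k) − t_k = 0

valid; difference matches t_k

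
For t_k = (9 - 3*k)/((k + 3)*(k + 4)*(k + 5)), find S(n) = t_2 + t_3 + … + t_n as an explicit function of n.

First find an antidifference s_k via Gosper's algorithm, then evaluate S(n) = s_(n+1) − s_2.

S(n) = (-n**2 + 6*n - 5)/(5*(n**2 + 9*n + 20))

Step 1: r(k) = (k - 2)*(k + 3)/((k - 3)*(k + 6)).
Gosper form: A/B · C(k+1)/C(k) with A=k + 3, B=k + 6, C=k - 3.
Key eq: (k + 3)·f(k+1) = (k + 5)·f(k) + (k - 3).
d = 2 from the (1,1,1) case.
A polynomial solution: f(k) = -k.
So s_k = (B(k−1)f/C)·t_k = (-k*(k + 5)/(k - 3))·t_k = 3*k/((k + 3)*(k + 4)).
s_(k+1) − s_k = 3*(3 - k)/(k**3 + 12*k**2 + 47*k + 60) = t_k.
Σ_(k=2)^n t_k = s_(n+1) − s_(2) = (3*(n + 1)/(n**2 + 9*n + 20)) − (1/5), i.e. (-n**2 + 6*n - 5)/(5*(n**2 + 9*n + 20)).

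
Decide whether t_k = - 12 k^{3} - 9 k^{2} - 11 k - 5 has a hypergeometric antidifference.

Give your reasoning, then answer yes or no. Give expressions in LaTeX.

r(k) = (12*k**3 + 45*k**2 + 65*k + 37)/(12*k**3 + 9*k**2 + 11*k + 5) after simplifying.
Gosper form: A/B · C(k+1)/C(k) with A=1, B=1, C=k**3 + 3*k**2/4 + 11*k/12 + 5/12.
f must satisfy (1)·f(k+1) − (1)·f(k) = k**3 + 3*k**2/4 + 11*k/12 + 5/12.
deg f ≤ 4 (via 0,0,3).
Solving with deg f ≤ 4: f(k) = k*(3*k**3 - 3*k**2 + 4*k + 1)/12.
R(k) = B(k−1)·f(k)/C(k) = k*(3*k**3 - 3*k**2 + 4*k + 1)/(12*k**3 + 9*k**2 + 11*k + 5); s_k = R·t_k = k*(-3*k**3 + 3*k**2 - 4*k - 1).
s_(k+1) − s_k = -12*k**3 - 9*k**2 - 11*k - 5 = t_k.

Yes. s_k = k \left(- 3 k^{3} + 3 k^{2} - 4 k - 1\right).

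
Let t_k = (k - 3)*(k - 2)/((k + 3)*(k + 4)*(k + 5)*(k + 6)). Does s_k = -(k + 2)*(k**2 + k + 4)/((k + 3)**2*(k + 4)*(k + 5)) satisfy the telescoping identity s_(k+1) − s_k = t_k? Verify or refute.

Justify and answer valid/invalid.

s_(k+1) = -(k + 3)*(k + (k + 1)**2 + 5)/((k + 4)**2*(k + 5)*(k + 6))
s_(k+1) − s_k = (k**4 - 22*k**2 - 19*k + 30)/(k**6 + 25*k**5 + 257*k**4 + 1391*k**3 + 4182*k**2 + 6624*k + 4320)
(s_(k+1) − s_k) − t_k = (-2*k**3 - 5*k**2 - k - 42)/(k**6 + 25*k**5 + 257*k**4 + 1391*k**3 + 4182*k**2 + 6624*k + 4320)

Invalid: residual (-2*k**3 - 5*k**2 - k - 42)/(k**6 + 25*k**5 + 257*k**4 + 1391*k**3 + 4182*k**2 + 6624*k + 4320) ≠ 0.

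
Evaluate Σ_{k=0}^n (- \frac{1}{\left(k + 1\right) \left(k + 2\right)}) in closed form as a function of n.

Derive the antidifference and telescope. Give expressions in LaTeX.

Step 1: r(k) = (k + 1)/(k + 3).
So A=k + 1 and B=k + 3, with C=1.
Need (k + 1)·f(k+1) − (k + 2)·f(k) = 1.
From deg A=1, deg B=1, deg C=0: d=1.
Match coefficients ⇒ f(k) = k.
Then R = B(k−1)f/C = k*(k + 2), so s_k = R(k)·t_k = -k/(k + 1).
Δs = -1/(k**2 + 3*k + 2), as required.
Σ_(k=0)^n t_k = s_(n+1) − s_(0) = ((-n - 1)/(n + 2)) − (0), i.e. (-n - 1)/(n + 2).

S(n) = \frac{- n - 1}{n + 2}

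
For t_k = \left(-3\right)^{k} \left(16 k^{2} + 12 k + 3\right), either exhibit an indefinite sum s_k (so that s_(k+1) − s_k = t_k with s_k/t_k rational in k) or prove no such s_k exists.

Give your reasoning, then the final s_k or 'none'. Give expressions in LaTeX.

Compute t_(k+1)/t_k: get 3*(-16*k**2 - 44*k - 31)/(16*k**2 + 12*k + 3).
Take A(k)=-3, B(k)=1, C(k)=k**2 + 3*k/4 + 3/16.
Solve (-3)·f(k+1) − (1)·f(k) = k**2 + 3*k/4 + 3/16.
deg f ≤ 2 (via 0,0,2).
Match coefficients ⇒ f(k) = -k*(4*k - 3)/16.
So s_k = (B(k−1)f/C)·t_k = (-k*(4*k - 3)/(16*k**2 + 12*k + 3))·t_k = (-3)**k*k*(3 - 4*k).
Check: Δs_k = (-3)**k*(16*k**2 + 12*k + 3). ✓

s_k = \left(-3\right)^{k} k \left(3 - 4 k\right)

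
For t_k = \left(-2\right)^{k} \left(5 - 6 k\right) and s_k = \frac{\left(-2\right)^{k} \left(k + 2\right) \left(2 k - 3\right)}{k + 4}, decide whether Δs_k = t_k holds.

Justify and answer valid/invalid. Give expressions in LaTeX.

Invalid: residual \frac{\left(-2\right)^{k + 1} \left(- 6 k^{2} - 21 k + 23\right)}{k^{2} + 9 k + 20} ≠ 0.

s_(k+1) = (-2)**(k + 1)*(k + 3)*(2*k - 1)/(k + 5)
s_(k+1) − s_k = (-2)**k*(-6*k**3 - 37*k**2 - 33*k + 54)/(k**2 + 9*k + 20)
(s_(k+1) − s_k) − t_k = (-2)**(k + 1)*(-6*k**2 - 21*k + 23)/(k**2 + 9*k + 20)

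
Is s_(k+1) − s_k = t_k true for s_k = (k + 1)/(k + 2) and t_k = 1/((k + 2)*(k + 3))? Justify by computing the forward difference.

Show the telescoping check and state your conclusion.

valid; difference matches t_k

s_(k+1) = (k + 2)/(k + 3)
s_(k+1) − s_k = 1/(k**2 + 5*k + 6)
(s_(k+1) − s_k) − t_k = 0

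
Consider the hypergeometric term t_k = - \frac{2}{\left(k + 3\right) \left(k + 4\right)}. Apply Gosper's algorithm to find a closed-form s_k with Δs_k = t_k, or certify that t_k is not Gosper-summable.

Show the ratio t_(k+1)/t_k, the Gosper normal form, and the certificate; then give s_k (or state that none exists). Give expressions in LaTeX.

s_k = - \frac{2 k}{3 k + 9}

r(k) = (k + 3)/(k + 5) after simplifying.
Gosper form: A/B · C(k+1)/C(k) with A=k + 3, B=k + 5, C=1.
Solve (k + 3)·f(k+1) − (k + 4)·f(k) = 1.
Degrees (1,1,0) ⇒ d ≤ 1.
A polynomial solution: f(k) = k/3.
R(k) = B(k−1)·f(k)/C(k) = k*(k + 4)/3; s_k = R·t_k = -2*k/(3*k + 9).
Verify: -2/(k**2 + 7*k + 12) matches t_k.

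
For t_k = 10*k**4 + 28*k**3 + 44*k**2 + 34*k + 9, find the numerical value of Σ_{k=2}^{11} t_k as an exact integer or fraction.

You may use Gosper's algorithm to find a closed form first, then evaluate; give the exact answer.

The ratio is (10*k**4 + 68*k**3 + 188*k**2 + 246*k + 125)/(10*k**4 + 28*k**3 + 44*k**2 + 34*k + 9).
Factor: A=1; B=1; C=k**4 + 14*k**3/5 + 22*k**2/5 + 17*k/5 + 9/10.
Key eq: (1)·f(k+1) = (1)·f(k) + (k**4 + 14*k**3/5 + 22*k**2/5 + 17*k/5 + 9/10).
Degrees (0,0,4) ⇒ d ≤ 5.
Coefficient equations give f(k) = k*(2*k**4 + 2*k**3 + 4*k**2 + 2*k - 1)/10.
Then R = B(k−1)f/C = k*(2*k**4 + 2*k**3 + 4*k**2 + 2*k - 1)/(10*k**4 + 28*k**3 + 44*k**2 + 34*k + 9), so s_k = R(k)·t_k = k*(2*k**4 + 2*k**3 + 4*k**2 + 2*k - 1).
Verify: 10*k**4 + 28*k**3 + 44*k**2 + 34*k + 9 matches t_k.
Evaluate s at k=12 and k=2: 546324 and 134; difference 546190.

Σ = 546190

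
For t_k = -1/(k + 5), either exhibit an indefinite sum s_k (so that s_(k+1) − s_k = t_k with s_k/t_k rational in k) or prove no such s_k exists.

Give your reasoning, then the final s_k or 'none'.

Compute t_(k+1)/t_k: get (k + 5)/(k + 6).
Factor: A=k + 5; B=k + 6; C=1.
Set up (k + 5)·f(k+1) − (k + 5)·f(k) − (1) = 0.
d = 0 from the (1,1,0) case.
Put f(k) = c0: A·f(k+1) − B(k−1)·f(k) − C = -1; need -1 = 0 — inconsistent ⇒ no f, not summable.

none (Gosper's algorithm certifies no s_k)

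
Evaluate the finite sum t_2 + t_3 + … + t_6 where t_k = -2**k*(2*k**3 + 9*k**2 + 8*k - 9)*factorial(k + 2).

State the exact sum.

Ratio r(k) = 2*(2*k**4 + 21*k**3 + 77*k**2 + 106*k + 30)/(2*k**3 + 9*k**2 + 8*k - 9).
Normal form (A,B,C) = (2*k + 6, 1, k**3 + 9*k**2/2 + 4*k - 9/2).
Solve (2*k + 6)·f(k+1) − (1)·f(k) = k**3 + 9*k**2/2 + 4*k - 9/2.
Bound: deg f ≤ 2.
A polynomial solution: f(k) = (k**2 - 3)/2.
Get s_k = R·t_k = -2**k*(k**2 - 3)*factorial(k + 2) with R(k) = B(k−1)f(k)/C(k) = (k**2 - 3)/(2*k**3 + 9*k**2 + 8*k - 9).
Verify: -2**k*(2*k**3 + 9*k**2 + 8*k - 9)*factorial(k + 2) matches t_k.
Evaluate s at k=7 and k=2: -2136637440 and -96; difference -2136637344.

Σ = -2136637344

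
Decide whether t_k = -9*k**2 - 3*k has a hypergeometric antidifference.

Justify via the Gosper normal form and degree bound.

The ratio is (k + 3*(k + 1)**2 + 1)/(k*(3*k + 1)).
A = 1, B = 1, C = k**2 + k/3.
Need (1)·f(k+1) − (1)·f(k) = k**2 + k/3.
Degrees (0,0,2) ⇒ d ≤ 3.
Solve for f: f(k) = k**2*(k - 1)/3 (degree 3 ≤ 3).
R(k) = B(k−1)·f(k)/C(k) = k*(k - 1)/(3*k + 1); s_k = R·t_k = 3*k**2*(1 - k).
s_(k+1) − s_k = 3*k*(-3*k - 1) = t_k.

Yes. s_k = 3*k**2*(1 - k).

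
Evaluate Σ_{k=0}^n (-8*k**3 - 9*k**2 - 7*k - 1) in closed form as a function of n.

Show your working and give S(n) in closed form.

S(n) = -2*n**4 - 7*n**3 - 10*n**2 - 6*n - 1

The ratio is (8*k**3 + 33*k**2 + 49*k + 25)/(8*k**3 + 9*k**2 + 7*k + 1).
Normal form (A,B,C) = (1, 1, k**3 + 9*k**2/8 + 7*k/8 + 1/8).
Set up (1)·f(k+1) − (1)·f(k) − (k**3 + 9*k**2/8 + 7*k/8 + 1/8) = 0.
Degrees (0,0,3) ⇒ d ≤ 4.
Coefficient equations give f(k) = k*(2*k**3 - k**2 + k - 1)/8.
So s_k = (B(k−1)f/C)·t_k = (k*(2*k**3 - k**2 + k - 1)/(8*k**3 + 9*k**2 + 7*k + 1))·t_k = k*(-2*k**3 + k**2 - k + 1).
Δs = -8*k**3 - 9*k**2 - 7*k - 1, as required.
s_(n+1) = -2*n**4 - 7*n**3 - 10*n**2 - 6*n - 1 and s_(0) = 0, so S(n) = -2*n**4 - 7*n**3 - 10*n**2 - 6*n - 1.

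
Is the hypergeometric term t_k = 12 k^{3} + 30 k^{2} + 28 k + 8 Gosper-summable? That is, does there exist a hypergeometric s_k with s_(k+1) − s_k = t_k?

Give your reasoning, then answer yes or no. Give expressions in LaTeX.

Step 1: r(k) = (6*k**3 + 33*k**2 + 62*k + 39)/(6*k**3 + 15*k**2 + 14*k + 4).
Gosper form: A/B · C(k+1)/C(k) with A=1, B=1, C=k**3 + 5*k**2/2 + 7*k/3 + 2/3.
Key eq: (1)·f(k+1) = (1)·f(k) + (k**3 + 5*k**2/2 + 7*k/3 + 2/3).
From deg A=0, deg B=0, deg C=3: d=4.
Solve for f: f(k) = k*(3*k**3 + 4*k**2 + 2*k - 1)/12 (degree 4 ≤ 4).
Get s_k = R·t_k = k*(3*k**3 + 4*k**2 + 2*k - 1) with R(k) = B(k−1)f(k)/C(k) = k*(3*k**3 + 4*k**2 + 2*k - 1)/(2*(2*k + 1)*(3*k**2 + 6*k + 4)).
Δs = 12*k**3 + 30*k**2 + 28*k + 8, as required.

Yes. s_k = k \left(3 k^{3} + 4 k^{2} + 2 k - 1\right).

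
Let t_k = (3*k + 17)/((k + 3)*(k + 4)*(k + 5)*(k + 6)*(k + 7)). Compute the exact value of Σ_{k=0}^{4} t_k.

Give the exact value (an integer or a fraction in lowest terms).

Ratio r(k) = (k + 3)*(3*k + 20)/((k + 8)*(3*k + 17)).
A = k + 3, B = k + 8, C = k + 17/3.
Set up (k + 3)·f(k+1) − (k + 7)·f(k) − (k + 17/3) = 0.
Bound: deg f ≤ 4.
Coefficient equations give f(k) = k*(k + 5)*(k**2 + 13*k + 54)/216.
Certificate R = B(k−1)f/C = k*(k + 5)*(k + 7)*(k**2 + 13*k + 54)/(72*(3*k + 17)) gives s_k = k*(k**2 + 13*k + 54)/(72*(k**3 + 13*k**2 + 54*k + 72)).
s_(k+1) − s_k = (3*k + 17)/(k**5 + 25*k**4 + 245*k**3 + 1175*k**2 + 2754*k + 2520) = t_k.
Telescoping: Σ = s_(5) − s_(0) = 5/396 − (0) = 5/396.

Σ = 5/396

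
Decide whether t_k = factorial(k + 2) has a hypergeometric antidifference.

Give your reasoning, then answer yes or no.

t_(k+1)/t_k = k + 3.
Take A(k)=k + 3, B(k)=1, C(k)=1.
Solve (k + 3)·f(k+1) − (1)·f(k) = 1.
d = -1 from the (1,0,0) case.
d = -1 < 0 ⇒ no nonzero polynomial f; not summable.

No — t_k has no hypergeometric antidifference.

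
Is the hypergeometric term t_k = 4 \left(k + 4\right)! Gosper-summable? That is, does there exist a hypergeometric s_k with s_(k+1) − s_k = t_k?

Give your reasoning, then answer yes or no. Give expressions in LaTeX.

The ratio is k + 5.
Normal form (A,B,C) = (k + 5, 1, 1).
Set up (k + 5)·f(k+1) − (1)·f(k) − (1) = 0.
From deg A=1, deg B=0, deg C=0: d=-1.
Bound -1 < 0, so the key equation has no polynomial solution.

No — negative degree bound, so no certificate f.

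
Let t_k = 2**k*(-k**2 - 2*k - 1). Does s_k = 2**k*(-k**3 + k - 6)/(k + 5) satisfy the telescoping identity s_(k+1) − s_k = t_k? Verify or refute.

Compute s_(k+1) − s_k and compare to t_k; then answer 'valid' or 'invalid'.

s_(k+1) = 2**(k + 1)*(k - (k + 1)**3 - 5)/(k + 6)
s_(k+1) − s_k = 2**k*(-k**4 - 10*k**3 - 35*k**2 - 32*k - 24)/(k**2 + 11*k + 30)
(s_(k+1) − s_k) − t_k = 3*2**k*(k**3 + 6*k**2 + 13*k + 2)/(k**2 + 11*k + 30)

Invalid: residual 3*2**k*(k**3 + 6*k**2 + 13*k + 2)/(k**2 + 11*k + 30) ≠ 0.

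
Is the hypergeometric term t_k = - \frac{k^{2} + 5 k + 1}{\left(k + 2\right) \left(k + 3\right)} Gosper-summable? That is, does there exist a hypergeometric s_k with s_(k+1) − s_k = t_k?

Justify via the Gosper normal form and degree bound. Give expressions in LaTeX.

t_(k+1)/t_k = (k + 2)*(5*k + (k + 1)**2 + 6)/((k + 4)*(k**2 + 5*k + 1)).
So A=k + 2 and B=k + 4, with C=k**2 + 5*k + 1.
Set up (k + 2)·f(k+1) − (k + 3)·f(k) − (k**2 + 5*k + 1) = 0.
d = 2 from the (1,1,2) case.
Solving with deg f ≤ 2: f(k) = k*(2*k - 1)/2.
R(k) = B(k−1)·f(k)/C(k) = k*(k + 3)*(2*k - 1)/(2*(k**2 + 5*k + 1)); s_k = R·t_k = k*(1 - 2*k)/(2*(k + 2)).
Δs = (-k**2 - 5*k - 1)/(k**2 + 5*k + 6), as required.

Yes. s_k = \frac{k \left(1 - 2 k\right)}{2 \left(k + 2\right)}.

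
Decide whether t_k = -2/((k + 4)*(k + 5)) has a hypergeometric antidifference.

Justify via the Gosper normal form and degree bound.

t_(k+1)/t_k = (k + 4)/(k + 6).
Factor: A=k + 4; B=k + 6; C=1.
Key eq: (k + 4)·f(k+1) = (k + 5)·f(k) + (1).
deg f ≤ 1 (via 1,1,0).
Solving with deg f ≤ 1: f(k) = k/4.
So s_k = (B(k−1)f/C)·t_k = (k*(k + 5)/4)·t_k = -k/(2*k + 8).
Δs = -2/(k**2 + 9*k + 20), as required.

Yes. s_k = -k/(2*k + 8).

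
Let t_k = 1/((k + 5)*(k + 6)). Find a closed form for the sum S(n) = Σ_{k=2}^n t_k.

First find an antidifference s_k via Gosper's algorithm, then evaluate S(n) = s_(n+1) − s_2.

Ratio r(k) = (k + 5)/(k + 7).
Factor: A=k + 5; B=k + 7; C=1.
f must satisfy (k + 5)·f(k+1) − (k + 6)·f(k) = 1.
deg f ≤ 1 (via 1,1,0).
Coefficient equations give f(k) = k/5.
So s_k = (B(k−1)f/C)·t_k = (k*(k + 6)/5)·t_k = k/(5*(k + 5)).
Check: Δs_k = 1/(k**2 + 11*k + 30). ✓
Σ_(k=2)^n t_k = s_(n+1) − s_(2) = ((n + 1)/(5*(n + 6))) − (2/35), i.e. (n - 1)/(7*(n + 6)).

S(n) = (n - 1)/(7*(n + 6))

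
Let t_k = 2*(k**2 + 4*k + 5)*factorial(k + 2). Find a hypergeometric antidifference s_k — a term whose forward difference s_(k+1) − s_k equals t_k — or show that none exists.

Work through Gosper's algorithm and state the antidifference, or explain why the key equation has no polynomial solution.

s_k = 2*(k + 1)*factorial(k + 2)

Step 1: r(k) = (k + 3)*(4*k + (k + 1)**2 + 9)/(k**2 + 4*k + 5).
Gosper form: A/B · C(k+1)/C(k) with A=k + 3, B=1, C=k**2 + 4*k + 5.
Solve (k + 3)·f(k+1) − (1)·f(k) = k**2 + 4*k + 5.
deg f ≤ 1 (via 1,0,2).
A polynomial solution: f(k) = k + 1.
R(k) = B(k−1)·f(k)/C(k) = (k + 1)/(k**2 + 4*k + 5); s_k = R·t_k = 2*(k + 1)*factorial(k + 2).
Check: Δs_k = 2*(k**2 + 4*k + 5)*factorial(k + 2). ✓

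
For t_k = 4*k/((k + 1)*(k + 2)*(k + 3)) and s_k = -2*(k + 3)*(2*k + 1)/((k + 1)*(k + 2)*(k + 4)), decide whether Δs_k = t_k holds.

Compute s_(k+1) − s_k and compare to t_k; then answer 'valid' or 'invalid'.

s_(k+1) = -2*(k + 4)*(2*k + 3)/((k + 2)*(k + 3)*(k + 5))
s_(k+1) − s_k = 2*(2*k**3 + 14*k**2 + 25*k - 3)/(k**5 + 15*k**4 + 85*k**3 + 225*k**2 + 274*k + 120)
(s_(k+1) − s_k) − t_k = 2*(-4*k**2 - 15*k - 3)/(k**5 + 15*k**4 + 85*k**3 + 225*k**2 + 274*k + 120)

Invalid: residual 2*(-4*k**2 - 15*k - 3)/(k**5 + 15*k**4 + 85*k**3 + 225*k**2 + 274*k + 120) ≠ 0.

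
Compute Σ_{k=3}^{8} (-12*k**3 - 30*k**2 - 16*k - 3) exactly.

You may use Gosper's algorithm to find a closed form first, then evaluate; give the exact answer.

Σ = -21960

The ratio is (12*k**3 + 66*k**2 + 112*k + 61)/(12*k**3 + 30*k**2 + 16*k + 3).
Take A(k)=1, B(k)=1, C(k)=k**3 + 5*k**2/2 + 4*k/3 + 1/4.
Need (1)·f(k+1) − (1)·f(k) = k**3 + 5*k**2/2 + 4*k/3 + 1/4.
Degrees (0,0,3) ⇒ d ≤ 4.
Solve for f: f(k) = k**2*(k + 2)*(3*k - 2)/12 (degree 4 ≤ 4).
Get s_k = R·t_k = k**2*(-3*k**2 - 4*k + 4) with R(k) = B(k−1)f(k)/C(k) = k**2*(k + 2)*(3*k - 2)/(12*k**3 + 30*k**2 + 16*k + 3).
s_(k+1) − s_k = -12*k**3 - 30*k**2 - 16*k - 3 = t_k.
Σ_(k=3)^(8) t_k = s_(9) − s_(3) = -22275 − (-315) = -21960.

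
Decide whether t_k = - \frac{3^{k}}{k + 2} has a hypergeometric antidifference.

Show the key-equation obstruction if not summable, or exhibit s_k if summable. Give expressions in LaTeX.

Step 1: r(k) = 3*(k + 2)/(k + 3).
Normal form (A,B,C) = (3*k + 6, k + 3, 1).
Set up (3*k + 6)·f(k+1) − (k + 2)·f(k) − (1) = 0.
Bound: deg f ≤ -1.
d = -1 < 0 ⇒ no nonzero polynomial f; not summable.

No. Not Gosper-summable.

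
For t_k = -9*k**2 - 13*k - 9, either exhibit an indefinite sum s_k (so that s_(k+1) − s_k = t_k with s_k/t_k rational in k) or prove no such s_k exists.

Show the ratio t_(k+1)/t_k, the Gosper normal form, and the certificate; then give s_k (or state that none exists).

Step 1: r(k) = (9*k**2 + 31*k + 31)/(9*k**2 + 13*k + 9).
So A=1 and B=1, with C=k**2 + 13*k/9 + 1.
Set up (1)·f(k+1) − (1)·f(k) − (k**2 + 13*k/9 + 1) = 0.
d = 3 from the (0,0,2) case.
Solving with deg f ≤ 3: f(k) = k*(3*k**2 + 2*k + 4)/9.
Certificate R = B(k−1)f/C = k*(3*k**2 + 2*k + 4)/(9*k**2 + 13*k + 9) gives s_k = k*(-3*k**2 - 2*k - 4).
Check: Δs_k = -9*k**2 - 13*k - 9. ✓

s_k = k*(-3*k**2 - 2*k - 4)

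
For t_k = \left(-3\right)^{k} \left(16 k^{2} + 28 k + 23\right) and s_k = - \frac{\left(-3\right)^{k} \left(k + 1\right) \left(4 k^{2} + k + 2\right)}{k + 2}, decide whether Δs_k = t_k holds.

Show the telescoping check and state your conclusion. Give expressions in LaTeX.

s_(k+1) = 3*(-3)**k*(k + 2)*(k + 4*(k + 1)**2 + 3)/(k + 3)
s_(k+1) − s_k = (-3)**k*(16*k**4 + 92*k**3 + 195*k**2 + 203*k + 90)/(k**2 + 5*k + 6)
(s_(k+1) − s_k) − t_k = 16*(-3)**k*(-k**3 - 4*k**2 - 5*k - 3)/(k**2 + 5*k + 6)

Invalid: residual \frac{16 \left(-3\right)^{k} \left(- k^{3} - 4 k^{2} - 5 k - 3\right)}{k^{2} + 5 k + 6} ≠ 0.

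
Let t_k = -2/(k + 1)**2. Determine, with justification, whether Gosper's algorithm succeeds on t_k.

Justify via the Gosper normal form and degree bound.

The ratio is (k + 1)**2/(k + 2)**2.
Factor: A=k**2 + 2*k + 1; B=k**2 + 4*k + 4; C=1.
Key eq: (k**2 + 2*k + 1)·f(k+1) = (k**2 + 2*k + 1)·f(k) + (1).
From deg A=2, deg B=2, deg C=0: d=0.
Generic f = c0 gives residual -1; -1 = 0 cannot hold, so t_k is not Gosper-summable.

No — t_k has no hypergeometric antidifference.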